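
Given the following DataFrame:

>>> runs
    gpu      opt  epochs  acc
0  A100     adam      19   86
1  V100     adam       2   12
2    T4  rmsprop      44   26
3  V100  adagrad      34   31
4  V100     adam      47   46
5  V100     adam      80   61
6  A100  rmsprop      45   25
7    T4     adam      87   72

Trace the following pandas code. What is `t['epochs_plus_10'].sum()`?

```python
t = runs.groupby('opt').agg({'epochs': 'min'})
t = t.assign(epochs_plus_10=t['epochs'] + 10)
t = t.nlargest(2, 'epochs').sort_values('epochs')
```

group by opt, min of epochs:
         epochs
opt            
adagrad      34
adam          2
rmsprop      44
add column epochs_plus_10 = t['epochs'] + 10:
         epochs  epochs_plus_10
opt                            
adagrad      34              44
adam          2              12
rmsprop      44              54
take 2 rows with largest epochs:
         epochs  epochs_plus_10
opt                            
rmsprop      44              54
adagrad      34              44
sort by epochs:
         epochs  epochs_plus_10
opt                            
adagrad      34              44
rmsprop      44              54
Hence 98.

98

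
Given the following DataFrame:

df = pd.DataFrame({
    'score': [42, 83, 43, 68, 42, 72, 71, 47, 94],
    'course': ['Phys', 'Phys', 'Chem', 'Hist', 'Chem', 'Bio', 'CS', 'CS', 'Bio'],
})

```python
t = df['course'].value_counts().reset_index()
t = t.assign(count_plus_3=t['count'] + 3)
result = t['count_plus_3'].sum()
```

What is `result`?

value_counts of course:
course
Phys    2
Chem    2
Bio     2
CS      2
Hist    1
Name: count, dtype: int64
reset_index():
  course  count
0   Phys      2
1   Chem      2
2    Bio      2
3     CS      2
4   Hist      1
add column count_plus_3 = t['count'] + 3:
  course  count  count_plus_3
0   Phys      2             5
1   Chem      2             5
2    Bio      2             5
3     CS      2             5
4   Hist      1             4
Finally, sum of column 'count_plus_3' = 24.

24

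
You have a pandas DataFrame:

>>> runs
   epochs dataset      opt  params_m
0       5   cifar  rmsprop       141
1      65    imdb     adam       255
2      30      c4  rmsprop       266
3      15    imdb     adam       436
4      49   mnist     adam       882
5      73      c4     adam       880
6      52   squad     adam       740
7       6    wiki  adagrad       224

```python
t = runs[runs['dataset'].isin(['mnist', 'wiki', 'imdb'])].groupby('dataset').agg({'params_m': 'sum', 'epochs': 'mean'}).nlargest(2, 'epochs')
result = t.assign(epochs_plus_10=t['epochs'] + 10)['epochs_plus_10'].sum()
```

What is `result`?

filter rows where dataset in ['mnist', 'wiki', 'imdb']:
   epochs dataset      opt  params_m
1      65    imdb     adam       255
3      15    imdb     adam       436
4      49   mnist     adam       882
7       6    wiki  adagrad       224
group by dataset: sum(params_m), mean(epochs):
         params_m  epochs
dataset                  
imdb          691    40.0
mnist         882    49.0
wiki          224     6.0
take 2 rows with largest epochs:
         params_m  epochs
dataset                  
mnist         882    49.0
imdb          691    40.0
add column epochs_plus_10 = t['epochs'] + 10:
         params_m  epochs  epochs_plus_10
dataset                                  
mnist         882    49.0            59.0
imdb          691    40.0            50.0
Reading off the sum of column 'epochs_plus_10', we get 109.0.

109.0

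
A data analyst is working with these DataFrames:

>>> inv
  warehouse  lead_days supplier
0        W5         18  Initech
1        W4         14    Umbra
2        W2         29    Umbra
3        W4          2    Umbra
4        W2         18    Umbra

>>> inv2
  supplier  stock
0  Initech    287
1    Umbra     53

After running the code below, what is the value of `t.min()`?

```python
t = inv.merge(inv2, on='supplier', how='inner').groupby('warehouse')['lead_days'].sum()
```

merge on 'supplier' (how='inner') → 5 rows:
  warehouse  lead_days supplier  stock
0        W5         18  Initech    287
1        W4         14    Umbra     53
2        W2         29    Umbra     53
3        W4          2    Umbra     53
4        W2         18    Umbra     53
group by warehouse, sum of lead_days:
warehouse
W2    47
W4    16
W5    18
Name: lead_days, dtype: int64
The min of the resulting series is 16.

16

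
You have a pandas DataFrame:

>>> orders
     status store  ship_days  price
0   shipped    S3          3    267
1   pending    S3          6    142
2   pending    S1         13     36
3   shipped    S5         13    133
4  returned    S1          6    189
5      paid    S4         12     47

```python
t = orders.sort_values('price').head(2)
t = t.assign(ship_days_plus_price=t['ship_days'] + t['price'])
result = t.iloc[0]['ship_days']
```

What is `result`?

13

sort by price:
     status store  ship_days  price
2   pending    S1         13     36
5      paid    S4         12     47
3   shipped    S5         13    133
1   pending    S3          6    142
4  returned    S1          6    189
0   shipped    S3          3    267
take first 2 rows:
    status store  ship_days  price
2  pending    S1         13     36
5     paid    S4         12     47
add column ship_days_plus_price = t['ship_days'] + t['price']:
    status store  ship_days  price  ship_days_plus_price
2  pending    S1         13     36                    49
5     paid    S4         12     47                    59
Finally, value at position 0, column 'ship_days' = 13.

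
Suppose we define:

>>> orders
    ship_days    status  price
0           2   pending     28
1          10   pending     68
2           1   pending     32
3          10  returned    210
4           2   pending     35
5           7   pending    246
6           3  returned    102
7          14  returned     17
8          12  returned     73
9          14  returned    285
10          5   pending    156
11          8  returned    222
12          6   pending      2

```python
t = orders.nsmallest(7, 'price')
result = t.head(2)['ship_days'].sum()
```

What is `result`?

20

take 7 rows with smallest price:
    ship_days    status  price
12          6   pending      2
7          14  returned     17
0           2   pending     28
2           1   pending     32
4           2   pending     35
1          10   pending     68
8          12  returned     73
take first 2 rows:
    ship_days    status  price
12          6   pending      2
7          14  returned     17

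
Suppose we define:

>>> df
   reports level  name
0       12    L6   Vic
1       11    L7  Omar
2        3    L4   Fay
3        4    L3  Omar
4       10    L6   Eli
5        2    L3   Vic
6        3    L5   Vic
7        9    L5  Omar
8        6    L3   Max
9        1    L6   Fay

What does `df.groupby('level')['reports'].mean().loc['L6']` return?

group by level, mean of reports:
level
L3     4.000000
L4     3.000000
L5     6.000000
L6     7.666667
L7    11.000000
Name: reports, dtype: float64

7.66666666667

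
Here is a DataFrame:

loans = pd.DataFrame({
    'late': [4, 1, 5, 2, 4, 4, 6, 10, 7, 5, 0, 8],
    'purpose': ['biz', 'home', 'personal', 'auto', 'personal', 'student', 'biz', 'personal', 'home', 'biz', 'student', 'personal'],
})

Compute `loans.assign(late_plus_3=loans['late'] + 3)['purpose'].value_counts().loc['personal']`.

4

add column late_plus_3 = loans['late'] + 3:
    late   purpose  late_plus_3
0      4       biz            7
1      1      home            4
2      5  personal            8
3      2      auto            5
4      4  personal            7
5      4   student            7
6      6       biz            9
7     10  personal           13
8      7      home           10
9      5       biz            8
10     0   student            3
11     8  personal           11
value_counts of purpose:
purpose
personal    4
biz         3
home        2
student     2
auto        1
Name: count, dtype: int64
Then the value at index 'personal': 4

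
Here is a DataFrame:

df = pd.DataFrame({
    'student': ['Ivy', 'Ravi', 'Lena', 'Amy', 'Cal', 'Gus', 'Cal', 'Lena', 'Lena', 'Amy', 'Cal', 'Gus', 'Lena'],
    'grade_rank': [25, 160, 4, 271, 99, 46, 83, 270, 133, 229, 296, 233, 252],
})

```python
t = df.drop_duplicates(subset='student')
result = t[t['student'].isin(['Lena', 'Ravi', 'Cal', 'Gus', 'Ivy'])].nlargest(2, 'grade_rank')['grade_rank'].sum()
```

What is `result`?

drop duplicate student (keep=first):
  student  grade_rank
0     Ivy          25
1    Ravi         160
2    Lena           4
3     Amy         271
4     Cal          99
5     Gus          46
filter rows where student in ['Lena', 'Ravi', 'Cal', 'Gus', 'Ivy']:
  student  grade_rank
0     Ivy          25
1    Ravi         160
2    Lena           4
4     Cal          99
5     Gus          46
take 2 rows with largest grade_rank:
  student  grade_rank
1    Ravi         160
4     Cal          99
Then the sum of column 'grade_rank': 259

259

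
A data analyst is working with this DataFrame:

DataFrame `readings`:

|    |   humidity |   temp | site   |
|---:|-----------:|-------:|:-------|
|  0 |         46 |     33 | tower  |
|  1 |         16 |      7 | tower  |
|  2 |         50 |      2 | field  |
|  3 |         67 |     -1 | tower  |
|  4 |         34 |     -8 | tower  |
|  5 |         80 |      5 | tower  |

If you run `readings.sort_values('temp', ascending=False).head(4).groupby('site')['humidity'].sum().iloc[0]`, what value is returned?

50

sort by temp descending:
   humidity  temp   site
0        46    33  tower
1        16     7  tower
5        80     5  tower
2        50     2  field
3        67    -1  tower
4        34    -8  tower
take first 4 rows:
   humidity  temp   site
0        46    33  tower
1        16     7  tower
5        80     5  tower
2        50     2  field
group by site, sum of humidity:
site
field     50
tower    142
Name: humidity, dtype: int64
value at position 0 → 50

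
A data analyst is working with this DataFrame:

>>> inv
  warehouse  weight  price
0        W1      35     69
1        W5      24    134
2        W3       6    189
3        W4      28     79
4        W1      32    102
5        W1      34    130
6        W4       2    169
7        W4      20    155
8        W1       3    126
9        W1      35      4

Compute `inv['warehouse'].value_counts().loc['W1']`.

5

value_counts of warehouse:
warehouse
W1    5
W4    3
W5    1
W3    1
Name: count, dtype: int64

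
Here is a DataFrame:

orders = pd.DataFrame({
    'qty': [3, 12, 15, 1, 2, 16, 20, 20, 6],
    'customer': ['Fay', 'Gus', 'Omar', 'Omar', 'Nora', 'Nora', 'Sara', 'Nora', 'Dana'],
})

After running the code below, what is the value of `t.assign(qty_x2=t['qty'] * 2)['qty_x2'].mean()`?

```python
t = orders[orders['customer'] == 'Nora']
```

25.3333333333

filter rows where customer == 'Nora':
   qty customer
4    2     Nora
5   16     Nora
7   20     Nora
add column qty_x2 = t['qty'] * 2:
   qty customer  qty_x2
4    2     Nora       4
5   16     Nora      32
7   20     Nora      40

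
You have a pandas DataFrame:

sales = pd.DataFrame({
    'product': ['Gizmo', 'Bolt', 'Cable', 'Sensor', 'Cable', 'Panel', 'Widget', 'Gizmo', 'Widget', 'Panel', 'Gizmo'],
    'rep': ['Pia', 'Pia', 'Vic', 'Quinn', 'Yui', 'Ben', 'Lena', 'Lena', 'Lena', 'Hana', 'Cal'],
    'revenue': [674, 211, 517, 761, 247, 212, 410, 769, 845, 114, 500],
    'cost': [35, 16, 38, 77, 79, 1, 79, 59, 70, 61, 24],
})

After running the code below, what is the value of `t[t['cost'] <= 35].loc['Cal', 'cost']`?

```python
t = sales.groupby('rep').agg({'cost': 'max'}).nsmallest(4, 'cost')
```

group by rep, max of cost:
       cost
rep        
Ben       1
Cal      24
Hana     61
Lena     79
Pia      35
Quinn    77
Vic      38
Yui      79
take 4 rows with smallest cost:
     cost
rep      
Ben     1
Cal    24
Pia    35
Vic    38
filter rows where cost <= 35:
     cost
rep      
Ben     1
Cal    24
Pia    35
Then the value at row 'Cal', column 'cost': 24

24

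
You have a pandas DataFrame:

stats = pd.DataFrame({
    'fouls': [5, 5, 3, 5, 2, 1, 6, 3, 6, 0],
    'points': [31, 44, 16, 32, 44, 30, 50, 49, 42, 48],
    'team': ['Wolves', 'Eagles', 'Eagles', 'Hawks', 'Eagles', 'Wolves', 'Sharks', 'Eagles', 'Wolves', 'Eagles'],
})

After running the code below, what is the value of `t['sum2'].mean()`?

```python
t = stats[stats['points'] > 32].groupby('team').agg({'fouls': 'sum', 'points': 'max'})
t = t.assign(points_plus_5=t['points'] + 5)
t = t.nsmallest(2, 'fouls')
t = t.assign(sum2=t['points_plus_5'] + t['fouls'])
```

filter rows where points > 32:
   fouls  points    team
1      5      44  Eagles
4      2      44  Eagles
6      6      50  Sharks
7      3      49  Eagles
8      6      42  Wolves
9      0      48  Eagles
group by team: sum(fouls), max(points):
        fouls  points
team                 
Eagles     10      49
Sharks      6      50
Wolves      6      42
add column points_plus_5 = t['points'] + 5:
        fouls  points  points_plus_5
team                                
Eagles     10      49             54
Sharks      6      50             55
Wolves      6      42             47
take 2 rows with smallest fouls:
        fouls  points  points_plus_5
team                                
Sharks      6      50             55
Wolves      6      42             47
add column sum2 = t['points_plus_5'] + t['fouls']:
        fouls  points  points_plus_5  sum2
team                                      
Sharks      6      50             55    61
Wolves      6      42             47    53
Then the mean of column 'sum2': 57.0

57.0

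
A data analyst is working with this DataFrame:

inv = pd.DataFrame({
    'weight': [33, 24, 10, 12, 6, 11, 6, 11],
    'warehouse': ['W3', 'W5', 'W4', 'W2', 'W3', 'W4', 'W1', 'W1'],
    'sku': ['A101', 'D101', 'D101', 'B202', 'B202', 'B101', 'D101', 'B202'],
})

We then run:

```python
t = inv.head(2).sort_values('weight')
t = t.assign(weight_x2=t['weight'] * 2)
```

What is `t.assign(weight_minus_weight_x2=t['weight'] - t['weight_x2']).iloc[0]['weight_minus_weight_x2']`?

take first 2 rows:
   weight warehouse   sku
0      33        W3  A101
1      24        W5  D101
sort by weight:
   weight warehouse   sku
1      24        W5  D101
0      33        W3  A101
add column weight_x2 = t['weight'] * 2:
   weight warehouse   sku  weight_x2
1      24        W5  D101         48
0      33        W3  A101         66
add column weight_minus_weight_x2 = t['weight'] - t['weight_x2']:
   weight warehouse   sku  weight_x2  weight_minus_weight_x2
1      24        W5  D101         48                     -24
0      33        W3  A101         66                     -33
value at position 0, column 'weight_minus_weight_x2' → -24

-24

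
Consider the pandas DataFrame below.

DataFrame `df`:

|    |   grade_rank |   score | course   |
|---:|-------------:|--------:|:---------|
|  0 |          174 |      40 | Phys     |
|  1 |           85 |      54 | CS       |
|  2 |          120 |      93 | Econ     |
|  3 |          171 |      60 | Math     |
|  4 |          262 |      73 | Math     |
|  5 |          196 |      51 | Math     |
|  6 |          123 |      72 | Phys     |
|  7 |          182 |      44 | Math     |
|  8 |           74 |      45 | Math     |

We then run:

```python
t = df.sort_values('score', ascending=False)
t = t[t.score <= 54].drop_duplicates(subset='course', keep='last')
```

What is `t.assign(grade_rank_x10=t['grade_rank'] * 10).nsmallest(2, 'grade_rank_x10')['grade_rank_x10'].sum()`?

2590

sort by score descending:
   grade_rank  score course
2         120     93   Econ
4         262     73   Math
6         123     72   Phys
3         171     60   Math
1          85     54     CS
5         196     51   Math
8          74     45   Math
7         182     44   Math
0         174     40   Phys
filter rows where score <= 54:
   grade_rank  score course
1          85     54     CS
5         196     51   Math
8          74     45   Math
7         182     44   Math
0         174     40   Phys
drop duplicate course (keep=last):
   grade_rank  score course
1          85     54     CS
7         182     44   Math
0         174     40   Phys
add column grade_rank_x10 = t['grade_rank'] * 10:
   grade_rank  score course  grade_rank_x10
1          85     54     CS             850
7         182     44   Math            1820
0         174     40   Phys            1740
take 2 rows with smallest grade_rank_x10:
   grade_rank  score course  grade_rank_x10
1          85     54     CS             850
0         174     40   Phys            1740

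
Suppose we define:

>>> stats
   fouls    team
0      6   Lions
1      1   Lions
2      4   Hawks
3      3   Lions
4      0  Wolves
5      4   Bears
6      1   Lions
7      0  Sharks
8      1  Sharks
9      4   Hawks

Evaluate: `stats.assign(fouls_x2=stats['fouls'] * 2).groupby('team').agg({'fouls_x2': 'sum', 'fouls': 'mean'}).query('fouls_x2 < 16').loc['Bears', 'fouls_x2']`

add column fouls_x2 = stats['fouls'] * 2:
   fouls    team  fouls_x2
0      6   Lions        12
1      1   Lions         2
2      4   Hawks         8
3      3   Lions         6
4      0  Wolves         0
5      4   Bears         8
6      1   Lions         2
7      0  Sharks         0
8      1  Sharks         2
9      4   Hawks         8
group by team: sum(fouls_x2), mean(fouls):
        fouls_x2  fouls
team                   
Bears          8   4.00
Hawks         16   4.00
Lions         22   2.75
Sharks         2   0.50
Wolves         0   0.00
filter rows where fouls_x2 < 16:
        fouls_x2  fouls
team                   
Bears          8    4.0
Sharks         2    0.5
Wolves         0    0.0

8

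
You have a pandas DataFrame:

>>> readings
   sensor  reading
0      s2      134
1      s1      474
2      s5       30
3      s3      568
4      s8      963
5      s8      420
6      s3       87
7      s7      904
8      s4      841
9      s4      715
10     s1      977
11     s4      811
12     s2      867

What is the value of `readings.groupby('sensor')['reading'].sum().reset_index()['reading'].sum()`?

7791

group by sensor, sum of reading:
sensor
s1    1451
s2    1001
s3     655
s4    2367
s5      30
s7     904
s8    1383
Name: reading, dtype: int64
reset_index():
  sensor  reading
0     s1     1451
1     s2     1001
2     s3      655
3     s4     2367
4     s5       30
5     s7      904
6     s8     1383
So sum() = 7791.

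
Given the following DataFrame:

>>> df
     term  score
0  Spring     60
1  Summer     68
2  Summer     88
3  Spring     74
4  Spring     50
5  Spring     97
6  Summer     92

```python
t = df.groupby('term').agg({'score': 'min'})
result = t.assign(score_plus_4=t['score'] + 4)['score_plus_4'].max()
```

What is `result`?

72

group by term, min of score:
        score
term         
Spring     50
Summer     68
add column score_plus_4 = t['score'] + 4:
        score  score_plus_4
term                       
Spring     50            54
Summer     68            72
Taking the max of column 'score_plus_4' gives 72.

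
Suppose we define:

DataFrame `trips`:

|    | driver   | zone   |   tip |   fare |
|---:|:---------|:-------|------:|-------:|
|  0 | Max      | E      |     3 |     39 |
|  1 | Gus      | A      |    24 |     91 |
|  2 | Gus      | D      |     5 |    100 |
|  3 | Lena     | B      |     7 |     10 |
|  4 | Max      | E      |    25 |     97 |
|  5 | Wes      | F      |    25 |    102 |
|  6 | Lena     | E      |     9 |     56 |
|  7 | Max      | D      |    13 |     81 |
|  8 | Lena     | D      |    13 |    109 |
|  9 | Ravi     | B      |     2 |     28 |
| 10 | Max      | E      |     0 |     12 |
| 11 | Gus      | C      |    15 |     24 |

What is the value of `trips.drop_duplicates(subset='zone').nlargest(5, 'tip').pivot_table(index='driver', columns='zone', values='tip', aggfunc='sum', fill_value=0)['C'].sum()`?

15

drop duplicate zone (keep=first):
   driver zone  tip  fare
0     Max    E    3    39
1     Gus    A   24    91
2     Gus    D    5   100
3    Lena    B    7    10
5     Wes    F   25   102
11    Gus    C   15    24
take 5 rows with largest tip:
   driver zone  tip  fare
5     Wes    F   25   102
1     Gus    A   24    91
11    Gus    C   15    24
3    Lena    B    7    10
2     Gus    D    5   100
pivot: rows=driver, cols=zone, sum(tip):
zone     A  B   C  D   F
driver                  
Gus     24  0  15  5   0
Lena     0  7   0  0   0
Wes      0  0   0  0  25
Reading off the sum of column 'C', we get 15.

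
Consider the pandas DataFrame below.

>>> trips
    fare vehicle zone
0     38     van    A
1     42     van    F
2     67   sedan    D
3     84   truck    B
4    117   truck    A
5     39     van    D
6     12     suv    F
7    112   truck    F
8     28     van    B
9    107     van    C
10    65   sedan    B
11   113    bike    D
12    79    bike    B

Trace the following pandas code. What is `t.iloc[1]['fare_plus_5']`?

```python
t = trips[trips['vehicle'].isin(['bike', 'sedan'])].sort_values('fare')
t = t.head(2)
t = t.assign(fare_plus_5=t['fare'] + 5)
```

72

filter rows where vehicle in ['bike', 'sedan']:
    fare vehicle zone
2     67   sedan    D
10    65   sedan    B
11   113    bike    D
12    79    bike    B
sort by fare:
    fare vehicle zone
10    65   sedan    B
2     67   sedan    D
12    79    bike    B
11   113    bike    D
take first 2 rows:
    fare vehicle zone
10    65   sedan    B
2     67   sedan    D
add column fare_plus_5 = t['fare'] + 5:
    fare vehicle zone  fare_plus_5
10    65   sedan    B           70
2     67   sedan    D           72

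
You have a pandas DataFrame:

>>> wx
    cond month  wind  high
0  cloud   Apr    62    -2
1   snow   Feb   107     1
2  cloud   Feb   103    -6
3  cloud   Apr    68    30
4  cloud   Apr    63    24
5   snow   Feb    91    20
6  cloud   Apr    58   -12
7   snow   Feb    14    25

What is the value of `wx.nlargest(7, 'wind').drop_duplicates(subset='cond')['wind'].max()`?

107

take 7 rows with largest wind:
    cond month  wind  high
1   snow   Feb   107     1
2  cloud   Feb   103    -6
5   snow   Feb    91    20
3  cloud   Apr    68    30
4  cloud   Apr    63    24
0  cloud   Apr    62    -2
6  cloud   Apr    58   -12
drop duplicate cond (keep=first):
    cond month  wind  high
1   snow   Feb   107     1
2  cloud   Feb   103    -6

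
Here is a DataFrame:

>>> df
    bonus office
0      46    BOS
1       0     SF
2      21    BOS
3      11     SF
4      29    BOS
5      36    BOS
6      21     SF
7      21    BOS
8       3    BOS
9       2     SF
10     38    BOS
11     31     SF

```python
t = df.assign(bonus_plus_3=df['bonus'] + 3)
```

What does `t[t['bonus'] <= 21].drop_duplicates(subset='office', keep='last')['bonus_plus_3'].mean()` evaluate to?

5.5

add column bonus_plus_3 = df['bonus'] + 3:
    bonus office  bonus_plus_3
0      46    BOS            49
1       0     SF             3
2      21    BOS            24
3      11     SF            14
4      29    BOS            32
5      36    BOS            39
6      21     SF            24
7      21    BOS            24
8       3    BOS             6
9       2     SF             5
10     38    BOS            41
11     31     SF            34
filter rows where bonus <= 21:
   bonus office  bonus_plus_3
1      0     SF             3
2     21    BOS            24
3     11     SF            14
6     21     SF            24
7     21    BOS            24
8      3    BOS             6
9      2     SF             5
drop duplicate office (keep=last):
   bonus office  bonus_plus_3
8      3    BOS             6
9      2     SF             5
The mean of column 'bonus_plus_3' is 5.5.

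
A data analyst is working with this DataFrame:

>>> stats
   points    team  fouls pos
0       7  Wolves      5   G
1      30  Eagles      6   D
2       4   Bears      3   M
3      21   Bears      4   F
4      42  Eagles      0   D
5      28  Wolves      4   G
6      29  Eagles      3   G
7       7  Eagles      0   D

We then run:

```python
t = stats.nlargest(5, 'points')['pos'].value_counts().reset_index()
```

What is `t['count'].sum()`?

take 5 rows with largest points:
   points    team  fouls pos
4      42  Eagles      0   D
1      30  Eagles      6   D
6      29  Eagles      3   G
5      28  Wolves      4   G
3      21   Bears      4   F
value_counts of pos:
pos
D    2
G    2
F    1
Name: count, dtype: int64
reset_index():
  pos  count
0   D      2
1   G      2
2   F      1
The sum of column 'count' is 5.

5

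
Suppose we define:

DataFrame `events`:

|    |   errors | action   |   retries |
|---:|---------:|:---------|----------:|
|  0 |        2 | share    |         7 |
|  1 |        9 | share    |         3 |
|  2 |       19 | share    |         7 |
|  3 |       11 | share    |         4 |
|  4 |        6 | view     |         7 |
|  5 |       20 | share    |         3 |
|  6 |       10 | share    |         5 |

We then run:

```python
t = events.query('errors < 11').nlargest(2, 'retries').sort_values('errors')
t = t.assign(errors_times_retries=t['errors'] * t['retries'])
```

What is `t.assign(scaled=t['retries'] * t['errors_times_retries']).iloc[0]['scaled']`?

98

filter rows where errors < 11:
   errors action  retries
0       2  share        7
1       9  share        3
4       6   view        7
6      10  share        5
take 2 rows with largest retries:
   errors action  retries
0       2  share        7
4       6   view        7
sort by errors:
   errors action  retries
0       2  share        7
4       6   view        7
add column errors_times_retries = t['errors'] * t['retries']:
   errors action  retries  errors_times_retries
0       2  share        7                    14
4       6   view        7                    42
add column scaled = t['retries'] * t['errors_times_retries']:
   errors action  retries  errors_times_retries  scaled
0       2  share        7                    14      98
4       6   view        7                    42     294
Finally, value at position 0, column 'scaled' = 98.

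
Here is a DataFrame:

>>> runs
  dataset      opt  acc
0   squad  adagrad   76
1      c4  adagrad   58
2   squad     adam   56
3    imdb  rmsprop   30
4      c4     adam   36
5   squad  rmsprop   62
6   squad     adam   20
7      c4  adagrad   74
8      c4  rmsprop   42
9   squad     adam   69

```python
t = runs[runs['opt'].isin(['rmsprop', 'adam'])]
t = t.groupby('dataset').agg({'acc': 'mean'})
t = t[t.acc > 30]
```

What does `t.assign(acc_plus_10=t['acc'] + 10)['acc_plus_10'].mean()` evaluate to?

55.375

filter rows where opt in ['rmsprop', 'adam']:
  dataset      opt  acc
2   squad     adam   56
3    imdb  rmsprop   30
4      c4     adam   36
5   squad  rmsprop   62
6   squad     adam   20
8      c4  rmsprop   42
9   squad     adam   69
group by dataset, mean of acc:
           acc
dataset       
c4       39.00
imdb     30.00
squad    51.75
filter rows where acc > 30:
           acc
dataset       
c4       39.00
squad    51.75
add column acc_plus_10 = t['acc'] + 10:
           acc  acc_plus_10
dataset                    
c4       39.00        49.00
squad    51.75        61.75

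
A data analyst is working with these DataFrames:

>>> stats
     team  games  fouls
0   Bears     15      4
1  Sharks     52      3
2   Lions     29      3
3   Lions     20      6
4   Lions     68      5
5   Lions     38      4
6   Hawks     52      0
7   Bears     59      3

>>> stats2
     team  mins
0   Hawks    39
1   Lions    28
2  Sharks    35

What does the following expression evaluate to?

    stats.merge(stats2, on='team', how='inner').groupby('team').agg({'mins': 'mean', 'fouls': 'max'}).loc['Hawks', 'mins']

39.0

merge on 'team' (how='inner') → 6 rows:
     team  games  fouls  mins
0  Sharks     52      3    35
1   Lions     29      3    28
2   Lions     20      6    28
3   Lions     68      5    28
4   Lions     38      4    28
5   Hawks     52      0    39
group by team: mean(mins), max(fouls):
        mins  fouls
team               
Hawks   39.0      0
Lions   28.0      6
Sharks  35.0      3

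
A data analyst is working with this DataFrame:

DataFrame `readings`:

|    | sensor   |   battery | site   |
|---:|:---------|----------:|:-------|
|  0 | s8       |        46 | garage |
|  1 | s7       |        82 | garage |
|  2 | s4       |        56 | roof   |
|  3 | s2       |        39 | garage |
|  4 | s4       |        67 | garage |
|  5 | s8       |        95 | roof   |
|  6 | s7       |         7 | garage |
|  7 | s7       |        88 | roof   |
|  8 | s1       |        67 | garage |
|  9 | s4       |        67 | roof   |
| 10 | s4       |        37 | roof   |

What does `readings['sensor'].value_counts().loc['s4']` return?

value_counts of sensor:
sensor
s4    4
s7    3
s8    2
s2    1
s1    1
Name: count, dtype: int64

4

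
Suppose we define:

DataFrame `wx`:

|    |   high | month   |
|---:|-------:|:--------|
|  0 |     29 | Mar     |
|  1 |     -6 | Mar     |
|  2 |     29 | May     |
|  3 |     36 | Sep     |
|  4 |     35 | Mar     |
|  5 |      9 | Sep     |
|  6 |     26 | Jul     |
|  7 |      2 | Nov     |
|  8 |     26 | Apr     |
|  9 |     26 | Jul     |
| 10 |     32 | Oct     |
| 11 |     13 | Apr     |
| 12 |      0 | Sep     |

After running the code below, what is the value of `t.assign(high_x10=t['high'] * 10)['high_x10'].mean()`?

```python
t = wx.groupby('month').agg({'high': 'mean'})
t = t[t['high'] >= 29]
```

group by month, mean of high:
            high
month           
Apr    19.500000
Jul    26.000000
Mar    19.333333
May    29.000000
Nov     2.000000
Oct    32.000000
Sep    15.000000
filter rows where high >= 29:
       high
month      
May    29.0
Oct    32.0
add column high_x10 = t['high'] * 10:
       high  high_x10
month                
May    29.0     290.0
Oct    32.0     320.0
Reading off the mean of column 'high_x10', we get 305.0.

305.0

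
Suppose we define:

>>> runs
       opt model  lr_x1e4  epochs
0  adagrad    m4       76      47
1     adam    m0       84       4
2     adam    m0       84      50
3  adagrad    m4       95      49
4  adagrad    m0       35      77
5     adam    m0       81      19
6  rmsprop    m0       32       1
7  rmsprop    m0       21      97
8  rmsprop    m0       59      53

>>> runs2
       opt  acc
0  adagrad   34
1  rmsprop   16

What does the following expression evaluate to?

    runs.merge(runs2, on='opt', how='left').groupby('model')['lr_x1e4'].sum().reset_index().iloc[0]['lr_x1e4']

396

merge on 'opt' (how='left') → 9 rows:
       opt model  lr_x1e4  epochs   acc
0  adagrad    m4       76      47  34.0
1     adam    m0       84       4   NaN
2     adam    m0       84      50   NaN
3  adagrad    m4       95      49  34.0
4  adagrad    m0       35      77  34.0
5     adam    m0       81      19   NaN
6  rmsprop    m0       32       1  16.0
7  rmsprop    m0       21      97  16.0
8  rmsprop    m0       59      53  16.0
group by model, sum of lr_x1e4:
model
m0    396
m4    171
Name: lr_x1e4, dtype: int64
reset_index():
  model  lr_x1e4
0    m0      396
1    m4      171
The value at position 0, column 'lr_x1e4' is 396.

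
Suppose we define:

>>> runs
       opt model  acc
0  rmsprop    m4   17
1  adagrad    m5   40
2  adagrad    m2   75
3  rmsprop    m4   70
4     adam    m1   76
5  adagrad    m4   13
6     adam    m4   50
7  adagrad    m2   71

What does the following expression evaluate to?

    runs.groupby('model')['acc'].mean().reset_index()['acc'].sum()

226.5

group by model, mean of acc:
model
m1    76.0
m2    73.0
m4    37.5
m5    40.0
Name: acc, dtype: float64
reset_index():
  model   acc
0    m1  76.0
1    m2  73.0
2    m4  37.5
3    m5  40.0
Finally, sum of column 'acc' = 226.5.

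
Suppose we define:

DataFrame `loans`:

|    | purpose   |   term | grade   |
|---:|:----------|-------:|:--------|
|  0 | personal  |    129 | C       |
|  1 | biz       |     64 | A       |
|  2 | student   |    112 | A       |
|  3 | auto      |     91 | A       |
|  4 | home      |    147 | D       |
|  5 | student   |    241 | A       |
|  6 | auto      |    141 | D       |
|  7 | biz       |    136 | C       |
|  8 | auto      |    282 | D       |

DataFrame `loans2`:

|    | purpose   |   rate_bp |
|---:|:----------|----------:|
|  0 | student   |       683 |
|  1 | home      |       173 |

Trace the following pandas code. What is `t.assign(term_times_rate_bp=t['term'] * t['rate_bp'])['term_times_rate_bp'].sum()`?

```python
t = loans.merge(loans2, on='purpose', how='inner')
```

merge on 'purpose' (how='inner') → 3 rows:
   purpose  term grade  rate_bp
0  student   112     A      683
1     home   147     D      173
2  student   241     A      683
add column term_times_rate_bp = t['term'] * t['rate_bp']:
   purpose  term grade  rate_bp  term_times_rate_bp
0  student   112     A      683               76496
1     home   147     D      173               25431
2  student   241     A      683              164603
Then the sum of column 'term_times_rate_bp': 266530

266530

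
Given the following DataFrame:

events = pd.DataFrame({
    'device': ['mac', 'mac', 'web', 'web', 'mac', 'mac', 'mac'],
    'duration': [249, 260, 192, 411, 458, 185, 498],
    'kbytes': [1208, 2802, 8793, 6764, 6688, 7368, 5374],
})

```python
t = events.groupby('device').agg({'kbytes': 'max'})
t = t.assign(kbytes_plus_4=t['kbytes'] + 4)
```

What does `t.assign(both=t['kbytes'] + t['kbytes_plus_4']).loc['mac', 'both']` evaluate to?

14740

group by device, max of kbytes:
        kbytes
device        
mac       7368
web       8793
add column kbytes_plus_4 = t['kbytes'] + 4:
        kbytes  kbytes_plus_4
device                       
mac       7368           7372
web       8793           8797
add column both = t['kbytes'] + t['kbytes_plus_4']:
        kbytes  kbytes_plus_4   both
device                              
mac       7368           7372  14740
web       8793           8797  17590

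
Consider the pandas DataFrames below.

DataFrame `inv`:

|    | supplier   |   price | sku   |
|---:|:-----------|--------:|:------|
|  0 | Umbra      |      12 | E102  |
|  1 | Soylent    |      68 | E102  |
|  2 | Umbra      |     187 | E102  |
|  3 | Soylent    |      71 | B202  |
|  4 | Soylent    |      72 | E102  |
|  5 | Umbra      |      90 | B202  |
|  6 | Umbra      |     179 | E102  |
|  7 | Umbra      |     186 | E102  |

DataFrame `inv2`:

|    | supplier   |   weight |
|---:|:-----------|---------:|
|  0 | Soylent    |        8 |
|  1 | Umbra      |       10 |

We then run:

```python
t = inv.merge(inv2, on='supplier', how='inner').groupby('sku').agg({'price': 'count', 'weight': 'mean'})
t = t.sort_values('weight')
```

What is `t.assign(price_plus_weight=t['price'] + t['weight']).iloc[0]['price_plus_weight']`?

merge on 'supplier' (how='inner') → 8 rows:
  supplier  price   sku  weight
0    Umbra     12  E102      10
1  Soylent     68  E102       8
2    Umbra    187  E102      10
3  Soylent     71  B202       8
4  Soylent     72  E102       8
5    Umbra     90  B202      10
6    Umbra    179  E102      10
7    Umbra    186  E102      10
group by sku: count(price), mean(weight):
      price    weight
sku                  
B202      2  9.000000
E102      6  9.333333
sort by weight:
      price    weight
sku                  
B202      2  9.000000
E102      6  9.333333
add column price_plus_weight = t['price'] + t['weight']:
      price    weight  price_plus_weight
sku                                     
B202      2  9.000000          11.000000
E102      6  9.333333          15.333333

11.0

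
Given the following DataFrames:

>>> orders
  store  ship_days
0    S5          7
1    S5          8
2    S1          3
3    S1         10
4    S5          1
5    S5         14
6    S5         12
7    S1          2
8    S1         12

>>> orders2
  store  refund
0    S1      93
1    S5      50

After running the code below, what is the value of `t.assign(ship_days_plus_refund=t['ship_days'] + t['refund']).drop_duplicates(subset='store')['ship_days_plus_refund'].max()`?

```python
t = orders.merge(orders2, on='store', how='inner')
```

merge on 'store' (how='inner') → 9 rows:
  store  ship_days  refund
0    S5          7      50
1    S5          8      50
2    S1          3      93
3    S1         10      93
4    S5          1      50
5    S5         14      50
6    S5         12      50
7    S1          2      93
8    S1         12      93
add column ship_days_plus_refund = t['ship_days'] + t['refund']:
  store  ship_days  refund  ship_days_plus_refund
0    S5          7      50                     57
1    S5          8      50                     58
2    S1          3      93                     96
3    S1         10      93                    103
4    S5          1      50                     51
5    S5         14      50                     64
6    S5         12      50                     62
7    S1          2      93                     95
8    S1         12      93                    105
drop duplicate store (keep=first):
  store  ship_days  refund  ship_days_plus_refund
0    S5          7      50                     57
2    S1          3      93                     96
max of column 'ship_days_plus_refund' → 96

96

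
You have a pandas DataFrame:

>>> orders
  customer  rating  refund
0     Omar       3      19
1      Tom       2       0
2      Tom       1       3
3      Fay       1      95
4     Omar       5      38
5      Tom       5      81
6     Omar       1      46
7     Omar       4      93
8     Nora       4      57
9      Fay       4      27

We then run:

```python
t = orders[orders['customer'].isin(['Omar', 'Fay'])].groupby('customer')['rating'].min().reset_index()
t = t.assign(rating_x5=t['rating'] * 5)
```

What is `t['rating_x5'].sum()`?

filter rows where customer in ['Omar', 'Fay']:
  customer  rating  refund
0     Omar       3      19
3      Fay       1      95
4     Omar       5      38
6     Omar       1      46
7     Omar       4      93
9      Fay       4      27
group by customer, min of rating:
customer
Fay     1
Omar    1
Name: rating, dtype: int64
reset_index():
  customer  rating
0      Fay       1
1     Omar       1
add column rating_x5 = t['rating'] * 5:
  customer  rating  rating_x5
0      Fay       1          5
1     Omar       1          5
sum of column 'rating_x5' → 10

10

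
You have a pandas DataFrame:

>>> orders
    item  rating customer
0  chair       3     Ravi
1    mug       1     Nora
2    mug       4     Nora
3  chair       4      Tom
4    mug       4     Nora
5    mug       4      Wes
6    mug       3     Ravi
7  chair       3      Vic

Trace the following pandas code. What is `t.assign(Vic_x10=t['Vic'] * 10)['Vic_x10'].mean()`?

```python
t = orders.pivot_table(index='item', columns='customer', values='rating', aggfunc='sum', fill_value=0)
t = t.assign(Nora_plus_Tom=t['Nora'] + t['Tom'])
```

15.0

pivot: rows=item, cols=customer, sum(rating):
customer  Nora  Ravi  Tom  Vic  Wes
item                               
chair        0     3    4    3    0
mug          9     3    0    0    4
add column Nora_plus_Tom = t['Nora'] + t['Tom']:
customer  Nora  Ravi  Tom  Vic  Wes  Nora_plus_Tom
item                                              
chair        0     3    4    3    0              4
mug          9     3    0    0    4              9
add column Vic_x10 = t['Vic'] * 10:
customer  Nora  Ravi  Tom  Vic  Wes  Nora_plus_Tom  Vic_x10
item                                                       
chair        0     3    4    3    0              4       30
mug          9     3    0    0    4              9        0
Hence 15.0.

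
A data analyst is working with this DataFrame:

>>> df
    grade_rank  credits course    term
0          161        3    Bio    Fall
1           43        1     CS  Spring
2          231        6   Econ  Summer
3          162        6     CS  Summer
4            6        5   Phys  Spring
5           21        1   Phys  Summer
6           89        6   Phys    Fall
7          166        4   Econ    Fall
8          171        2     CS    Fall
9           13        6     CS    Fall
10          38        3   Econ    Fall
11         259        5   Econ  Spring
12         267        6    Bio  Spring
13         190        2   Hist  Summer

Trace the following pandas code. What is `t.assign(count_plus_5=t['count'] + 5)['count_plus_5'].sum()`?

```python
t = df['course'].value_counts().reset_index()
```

value_counts of course:
course
CS      4
Econ    4
Phys    3
Bio     2
Hist    1
Name: count, dtype: int64
reset_index():
  course  count
0     CS      4
1   Econ      4
2   Phys      3
3    Bio      2
4   Hist      1
add column count_plus_5 = t['count'] + 5:
  course  count  count_plus_5
0     CS      4             9
1   Econ      4             9
2   Phys      3             8
3    Bio      2             7
4   Hist      1             6
sum of column 'count_plus_5' → 39

39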